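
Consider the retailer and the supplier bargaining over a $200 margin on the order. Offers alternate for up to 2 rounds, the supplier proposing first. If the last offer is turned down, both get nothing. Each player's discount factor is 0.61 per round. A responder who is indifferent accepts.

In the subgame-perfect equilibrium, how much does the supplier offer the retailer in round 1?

Solve by backward induction from round 2.
Round 2 (the retailer proposes): rejection yields 0 for the supplier; the retailer offers 0 and keeps 200.
Round 1 (the supplier proposes): the retailer can get 200 next round, worth 0.61 × 200 = 122 now, so the supplier offers 122, keeping 78.

122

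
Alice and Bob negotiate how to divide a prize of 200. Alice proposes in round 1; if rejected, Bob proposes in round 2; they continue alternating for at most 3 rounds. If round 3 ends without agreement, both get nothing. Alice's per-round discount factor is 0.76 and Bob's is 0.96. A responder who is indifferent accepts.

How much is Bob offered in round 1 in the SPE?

46.08

Solve by backward induction from round 3.
Round 3 (Alice proposes): rejection yields 0 for Bob; Alice offers 0 and keeps 200.
Round 2 (Bob proposes): Alice can get 200 next round, worth 0.76 × 200 = 152 now, so Bob offers 152, keeping 48.
Round 1 (Alice proposes): Bob can get 48 next round, worth 0.96 × 48 = 46.08 now. Alice offers 46.08 and keeps 200 − 46.08 = 153.92.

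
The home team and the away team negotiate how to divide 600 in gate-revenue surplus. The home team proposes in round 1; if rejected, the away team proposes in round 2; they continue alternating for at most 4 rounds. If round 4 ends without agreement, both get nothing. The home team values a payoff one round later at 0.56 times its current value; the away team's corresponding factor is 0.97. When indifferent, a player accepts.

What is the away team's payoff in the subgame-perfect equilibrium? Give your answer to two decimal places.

572.22

By backward induction:
Round 4 (the away team proposes): rejection yields 0 for the home team; the away team offers 0 and keeps 600.
Round 3 (the home team proposes): the away team can get 600 next round, worth 0.97 × 600 = 582 now. The home team offers 582 and keeps 600 − 582 = 18.
Round 2 (the away team proposes): the home team can get 18 next round, worth 0.56 × 18 = 10.08 now, so the away team offers 10.08, keeping 589.92.
Round 1 (the home team proposes): the away team can get 589.92 next round, worth 0.97 × 589.92 = 572.2224 now, so the home team offers 572.2224, keeping 27.7776.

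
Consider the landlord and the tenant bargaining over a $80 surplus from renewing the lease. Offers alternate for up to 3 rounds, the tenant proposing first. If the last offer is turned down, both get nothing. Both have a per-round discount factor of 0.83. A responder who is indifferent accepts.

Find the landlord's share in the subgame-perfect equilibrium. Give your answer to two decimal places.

11.29

Round 3 (the tenant proposes): the landlord will accept anything ≥ 0, so the tenant offers 0 and keeps 80.
Round 2 (the landlord proposes): the tenant can get 80 next round, worth 0.83 × 80 = 66.4 now. The landlord offers 66.4 and keeps 80 − 66.4 = 13.6.
Round 1 (the tenant proposes): the landlord can get 13.6 next round, worth 0.83 × 13.6 = 11.288 now. The tenant offers 11.288 and keeps 80 − 11.288 = 68.712.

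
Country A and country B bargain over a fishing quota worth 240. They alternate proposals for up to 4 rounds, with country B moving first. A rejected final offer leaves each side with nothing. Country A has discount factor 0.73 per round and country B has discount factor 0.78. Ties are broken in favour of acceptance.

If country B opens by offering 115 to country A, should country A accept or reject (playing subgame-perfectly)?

Reject

Round 4 (country A proposes): rejection yields 0 for country B; country A offers 0 and keeps 240.
Round 3 (country B proposes): country A can get 240 next round, worth 0.73 × 240 = 175.2 now. Country B offers 175.2 and keeps 240 − 175.2 = 64.8.
Round 2 (country A proposes): country B can get 64.8 next round, worth 0.78 × 64.8 = 50.544 now; country A offers that and keeps 189.456.
So by rejecting in round 1, country A gets 189.456 next round, worth 0.73 × 189.456 = 138.30288 now.
Offer 115 < 138.30288, so country A rejects.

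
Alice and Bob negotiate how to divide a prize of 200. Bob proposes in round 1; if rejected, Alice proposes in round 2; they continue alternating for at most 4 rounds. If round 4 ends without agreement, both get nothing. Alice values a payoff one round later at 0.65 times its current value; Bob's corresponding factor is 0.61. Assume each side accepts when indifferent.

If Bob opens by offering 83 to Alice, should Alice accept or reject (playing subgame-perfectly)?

Work out Alice's continuation value if the offer is rejected.
Round 4 (Alice proposes): Bob will accept anything ≥ 0, so Alice offers 0 and keeps 200.
Round 3 (Bob proposes): Alice can get 200 next round, worth 0.65 × 200 = 130 now, so Bob offers 130, keeping 70.
Round 2 (Alice proposes): Bob can get 70 next round, worth 0.61 × 70 = 42.7 now; Alice offers that and keeps 157.3.
So by rejecting in round 1, Alice gets 157.3 next round, worth 0.65 × 157.3 = 102.245 now.
Offer 83 < 102.245, so Alice rejects.

Reject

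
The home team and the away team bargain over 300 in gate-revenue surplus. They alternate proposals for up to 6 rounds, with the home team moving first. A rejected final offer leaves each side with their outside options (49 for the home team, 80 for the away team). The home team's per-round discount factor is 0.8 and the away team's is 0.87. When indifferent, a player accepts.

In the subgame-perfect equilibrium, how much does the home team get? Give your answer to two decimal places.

Solve by backward induction from round 6.
Round 6 (the away team proposes): the home team gets 49 if talks fail, so the away team offers 49 and keeps 251.
Round 5 (the home team proposes): the away team can get 251 next round, worth 0.87 × 251 = 218.37 now; the home team offers that and keeps 81.63.
Round 4 (the away team proposes): the home team can get 81.63 next round, worth 0.8 × 81.63 = 65.304 now. The away team offers 65.304 and keeps 300 − 65.304 = 234.696.
Round 3 (the home team proposes): the away team can get 234.696 next round, worth 0.87 × 234.696 = 204.18552 now. The home team offers 204.18552 and keeps 300 − 204.18552 = 95.81448.
Round 2 (the away team proposes): the home team can get 95.81448 next round, worth 0.8 × 95.81448 = 76.651584 now, so the away team offers 76.651584, keeping 223.348416.
Round 1 (the home team proposes): the away team can get 223.348416 next round, worth 0.87 × 223.348416 = 194.31312192 now, so the home team offers 194.31312192, keeping 105.68687808.

105.69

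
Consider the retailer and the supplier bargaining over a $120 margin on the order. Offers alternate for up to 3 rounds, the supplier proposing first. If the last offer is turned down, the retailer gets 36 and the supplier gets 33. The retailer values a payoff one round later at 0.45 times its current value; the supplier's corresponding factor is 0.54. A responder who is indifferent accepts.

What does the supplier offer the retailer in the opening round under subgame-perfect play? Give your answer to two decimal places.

33.59

Work backward from the last round.
Round 3 (the supplier proposes): the retailer gets 36 if talks fail, so the supplier offers 36 and keeps 84.
Round 2 (the retailer proposes): the supplier can get 84 next round, worth 0.54 × 84 = 45.36 now. The retailer offers 45.36 and keeps 120 − 45.36 = 74.64.
Round 1 (the supplier proposes): the retailer can get 74.64 next round, worth 0.45 × 74.64 = 33.588 now; the supplier offers that and keeps 86.412.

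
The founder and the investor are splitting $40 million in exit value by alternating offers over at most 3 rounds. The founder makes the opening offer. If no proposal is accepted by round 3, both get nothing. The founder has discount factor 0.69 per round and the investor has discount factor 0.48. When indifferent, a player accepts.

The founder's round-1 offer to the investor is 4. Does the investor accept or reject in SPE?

Reject

Round 3 (the founder proposes): rejection yields 0 for the investor; the founder offers 0 and keeps 40.
Round 2 (the investor proposes): the founder can get 40 next round, worth 0.69 × 40 = 27.6 now, so the investor offers 27.6, keeping 12.4.
So by rejecting in round 1, the investor gets 12.4 next round, worth 0.48 × 12.4 = 5.952 now.
Offer 4 < 5.952, so the investor rejects.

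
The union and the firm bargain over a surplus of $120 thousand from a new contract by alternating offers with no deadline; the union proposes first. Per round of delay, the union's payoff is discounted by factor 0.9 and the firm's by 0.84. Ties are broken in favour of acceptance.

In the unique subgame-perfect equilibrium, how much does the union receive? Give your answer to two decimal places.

78.69

When the union proposes, the firm accepts any offer worth at least 0.84 times what the firm would get by proposing next round; and vice versa.
This gives x = 120 − 0.84y and y = 120 − 0.9x, where x and y are each side's share when it proposes.
Hence (1 − 0.84·0.9)x = 120(1 − 0.84), i.e. 0.244·x = 19.2.
x ≈ 78.6885; the firm's share is 120 − x ≈ 41.3115.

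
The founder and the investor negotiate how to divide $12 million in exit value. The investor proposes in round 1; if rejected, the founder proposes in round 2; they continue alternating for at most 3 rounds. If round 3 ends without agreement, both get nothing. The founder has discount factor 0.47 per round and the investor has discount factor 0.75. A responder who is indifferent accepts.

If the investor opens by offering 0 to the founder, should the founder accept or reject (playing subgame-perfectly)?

Reject

Round 3 (the investor proposes): rejection yields 0 for the founder; the investor offers 0 and keeps 12.
Round 2 (the founder proposes): the investor can get 12 next round, worth 0.75 × 12 = 9 now; the founder offers that and keeps 3.
So by rejecting in round 1, the founder gets 3 next round, worth 0.47 × 3 = 1.41 now.
Offer 0 < 1.41, so the founder rejects.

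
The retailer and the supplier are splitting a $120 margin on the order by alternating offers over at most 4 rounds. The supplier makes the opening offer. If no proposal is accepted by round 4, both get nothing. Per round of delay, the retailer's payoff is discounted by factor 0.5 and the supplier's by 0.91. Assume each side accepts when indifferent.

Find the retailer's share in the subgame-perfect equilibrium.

32.7

By backward induction:
Round 4 (the retailer proposes): rejection yields 0 for the supplier; the retailer offers 0 and keeps 120.
Round 3 (the supplier proposes): the retailer can get 120 next round, worth 0.5 × 120 = 60 now; the supplier offers that and keeps 60.
Round 2 (the retailer proposes): the supplier can get 60 next round, worth 0.91 × 60 = 54.6 now, so the retailer offers 54.6, keeping 65.4.
Round 1 (the supplier proposes): the retailer can get 65.4 next round, worth 0.5 × 65.4 = 32.7 now. The supplier offers 32.7 and keeps 120 − 32.7 = 87.3.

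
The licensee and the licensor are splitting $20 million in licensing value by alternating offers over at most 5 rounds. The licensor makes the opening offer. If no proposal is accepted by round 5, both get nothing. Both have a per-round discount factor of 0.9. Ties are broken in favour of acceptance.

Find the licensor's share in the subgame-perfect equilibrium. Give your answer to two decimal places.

Round 5 (the licensor proposes): rejection yields 0 for the licensee; the licensor offers 0 and keeps 20.
Round 4 (the licensee proposes): the licensor can get 20 next round, worth 0.9 × 20 = 18 now; the licensee offers that and keeps 2.
Round 3 (the licensor proposes): the licensee can get 2 next round, worth 0.9 × 2 = 1.8 now. The licensor offers 1.8 and keeps 20 − 1.8 = 18.2.
Round 2 (the licensee proposes): the licensor can get 18.2 next round, worth 0.9 × 18.2 = 16.38 now; the licensee offers that and keeps 3.62.
Round 1 (the licensor proposes): the licensee can get 3.62 next round, worth 0.9 × 3.62 = 3.258 now; the licensor offers that and keeps 16.742.

16.74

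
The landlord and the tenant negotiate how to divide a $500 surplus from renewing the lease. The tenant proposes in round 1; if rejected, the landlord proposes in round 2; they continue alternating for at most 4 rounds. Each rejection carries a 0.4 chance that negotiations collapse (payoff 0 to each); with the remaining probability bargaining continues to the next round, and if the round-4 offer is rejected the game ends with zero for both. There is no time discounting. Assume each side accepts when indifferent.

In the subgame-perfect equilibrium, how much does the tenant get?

Round 4 (the landlord proposes): the tenant will accept anything ≥ 0, so the landlord offers 0 and keeps 500.
Round 3 (the tenant proposes): rejecting gives the landlord an expected 0.6 × 500 = 300, so the tenant offers 300, keeping 200.
Round 2 (the landlord proposes): rejecting gives the tenant an expected 0.6 × 200 = 120, so the landlord offers 120, keeping 380.
Round 1 (the tenant proposes): rejecting gives the landlord an expected 0.6 × 380 = 228, so the tenant offers 228, keeping 272.

272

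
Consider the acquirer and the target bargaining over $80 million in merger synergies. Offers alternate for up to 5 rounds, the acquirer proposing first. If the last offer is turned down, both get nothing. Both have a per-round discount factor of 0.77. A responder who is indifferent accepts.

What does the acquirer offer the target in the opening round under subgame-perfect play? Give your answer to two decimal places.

22.57

Round 5 (the acquirer proposes): rejection yields 0 for the target; the acquirer offers 0 and keeps 80.
Round 4 (the target proposes): the acquirer can get 80 next round, worth 0.77 × 80 = 61.6 now; the target offers that and keeps 18.4.
Round 3 (the acquirer proposes): the target can get 18.4 next round, worth 0.77 × 18.4 = 14.168 now, so the acquirer offers 14.168, keeping 65.832.
Round 2 (the target proposes): the acquirer can get 65.832 next round, worth 0.77 × 65.832 = 50.69064 now, so the target offers 50.69064, keeping 29.30936.
Round 1 (the acquirer proposes): the target can get 29.30936 next round, worth 0.77 × 29.30936 = 22.5682072 now. The acquirer offers 22.5682072 and keeps 80 − 22.5682072 = 57.4317928.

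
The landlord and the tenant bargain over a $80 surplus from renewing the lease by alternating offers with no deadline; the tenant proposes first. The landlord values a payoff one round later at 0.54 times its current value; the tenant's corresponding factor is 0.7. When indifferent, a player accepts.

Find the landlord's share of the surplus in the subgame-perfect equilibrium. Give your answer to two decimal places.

Let x be the tenant's share when the tenant proposes and y be the landlord's share when the landlord proposes.
The landlord accepts iff offered ≥ 0.54·y, so x = 80 − 0.54y. Symmetrically y = 80 − 0.7x.
Substituting: x = 80 − 0.54(80 − 0.7x), giving x(1 − 0.7·0.54) = 80(1 − 0.54).
So x = 80 × 0.46 / 0.622 ≈ 59.1640, and the landlord receives 80 − x ≈ 20.8360.

20.84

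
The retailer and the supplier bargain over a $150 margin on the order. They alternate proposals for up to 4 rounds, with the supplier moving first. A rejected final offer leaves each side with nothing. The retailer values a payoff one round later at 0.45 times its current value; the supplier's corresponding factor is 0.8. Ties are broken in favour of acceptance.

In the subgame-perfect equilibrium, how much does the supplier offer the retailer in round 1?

Round 4 (the retailer proposes): the supplier will accept anything ≥ 0, so the retailer offers 0 and keeps 150.
Round 3 (the supplier proposes): the retailer can get 150 next round, worth 0.45 × 150 = 67.5 now. The supplier offers 67.5 and keeps 150 − 67.5 = 82.5.
Round 2 (the retailer proposes): the supplier can get 82.5 next round, worth 0.8 × 82.5 = 66 now; the retailer offers that and keeps 84.
Round 1 (the supplier proposes): the retailer can get 84 next round, worth 0.45 × 84 = 37.8 now. The supplier offers 37.8 and keeps 150 − 37.8 = 112.2.

37.8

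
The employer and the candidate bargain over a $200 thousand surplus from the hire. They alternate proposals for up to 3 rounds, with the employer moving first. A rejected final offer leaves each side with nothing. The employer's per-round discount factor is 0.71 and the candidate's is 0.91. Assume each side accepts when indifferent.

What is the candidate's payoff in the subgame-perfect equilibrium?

Solve by backward induction from round 3.
Round 3 (the employer proposes): rejection yields 0 for the candidate; the employer offers 0 and keeps 200.
Round 2 (the candidate proposes): the employer can get 200 next round, worth 0.71 × 200 = 142 now. The candidate offers 142 and keeps 200 − 142 = 58.
Round 1 (the employer proposes): the candidate can get 58 next round, worth 0.91 × 58 = 52.78 now; the employer offers that and keeps 147.22.

52.78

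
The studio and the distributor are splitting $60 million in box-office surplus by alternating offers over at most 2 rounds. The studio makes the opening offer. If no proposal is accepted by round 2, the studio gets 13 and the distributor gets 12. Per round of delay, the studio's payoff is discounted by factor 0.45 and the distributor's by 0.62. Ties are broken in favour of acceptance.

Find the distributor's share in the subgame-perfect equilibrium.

29.14

Round 2 (the distributor proposes): the studio gets 13 if talks fail, so the distributor offers 13 and keeps 47.
Round 1 (the studio proposes): the distributor can get 47 next round, worth 0.62 × 47 = 29.14 now. The studio offers 29.14 and keeps 60 − 29.14 = 30.86.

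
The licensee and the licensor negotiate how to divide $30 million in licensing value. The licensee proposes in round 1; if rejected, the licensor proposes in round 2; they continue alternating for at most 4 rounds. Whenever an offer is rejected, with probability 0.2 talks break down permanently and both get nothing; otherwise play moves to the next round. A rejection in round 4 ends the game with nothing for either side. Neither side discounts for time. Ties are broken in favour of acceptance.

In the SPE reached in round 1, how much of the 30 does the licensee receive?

Round 4 (the licensor proposes): the licensee will accept anything ≥ 0, so the licensor offers 0 and keeps 30.
Round 3 (the licensee proposes): rejecting gives the licensor an expected 0.8 × 30 = 24; the licensee offers that and keeps 6.
Round 2 (the licensor proposes): rejecting gives the licensee an expected 0.8 × 6 = 4.8; the licensor offers that and keeps 25.2.
Round 1 (the licensee proposes): rejecting gives the licensor an expected 0.8 × 25.2 = 20.16, so the licensee offers 20.16, keeping 9.84.

9.84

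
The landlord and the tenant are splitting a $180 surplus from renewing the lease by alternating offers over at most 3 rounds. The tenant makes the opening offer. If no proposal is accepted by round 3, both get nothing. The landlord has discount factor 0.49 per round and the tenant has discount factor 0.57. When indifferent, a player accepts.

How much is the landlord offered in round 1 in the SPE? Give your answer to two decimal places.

37.93

Solve by backward induction from round 3.
Round 3 (the tenant proposes): rejection yields 0 for the landlord; the tenant offers 0 and keeps 180.
Round 2 (the landlord proposes): the tenant can get 180 next round, worth 0.57 × 180 = 102.6 now; the landlord offers that and keeps 77.4.
Round 1 (the tenant proposes): the landlord can get 77.4 next round, worth 0.49 × 77.4 = 37.926 now; the tenant offers that and keeps 142.074.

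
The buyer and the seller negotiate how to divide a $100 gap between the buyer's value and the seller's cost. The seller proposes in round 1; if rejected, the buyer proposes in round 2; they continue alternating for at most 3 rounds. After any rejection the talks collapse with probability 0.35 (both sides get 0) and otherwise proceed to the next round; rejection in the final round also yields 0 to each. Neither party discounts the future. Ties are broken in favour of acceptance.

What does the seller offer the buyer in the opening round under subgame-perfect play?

Round 3 (the seller proposes): the buyer will accept anything ≥ 0, so the seller offers 0 and keeps 100.
Round 2 (the buyer proposes): rejecting gives the seller an expected 0.65 × 100 = 65; the buyer offers that and keeps 35.
Round 1 (the seller proposes): rejecting gives the buyer an expected 0.65 × 35 = 22.75, so the seller offers 22.75, keeping 77.25.

22.75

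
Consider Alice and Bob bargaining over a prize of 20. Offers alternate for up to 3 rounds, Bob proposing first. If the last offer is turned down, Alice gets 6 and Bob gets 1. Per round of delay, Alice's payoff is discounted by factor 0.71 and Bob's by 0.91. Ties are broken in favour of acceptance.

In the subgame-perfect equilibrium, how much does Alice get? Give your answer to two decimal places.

Solve by backward induction from round 3.
Round 3 (Bob proposes): Alice gets 6 if talks fail, so Bob offers 6 and keeps 14.
Round 2 (Alice proposes): Bob can get 14 next round, worth 0.91 × 14 = 12.74 now, so Alice offers 12.74, keeping 7.26.
Round 1 (Bob proposes): Alice can get 7.26 next round, worth 0.71 × 7.26 = 5.1546 now. Bob offers 5.1546 and keeps 20 − 5.1546 = 14.8454.

5.15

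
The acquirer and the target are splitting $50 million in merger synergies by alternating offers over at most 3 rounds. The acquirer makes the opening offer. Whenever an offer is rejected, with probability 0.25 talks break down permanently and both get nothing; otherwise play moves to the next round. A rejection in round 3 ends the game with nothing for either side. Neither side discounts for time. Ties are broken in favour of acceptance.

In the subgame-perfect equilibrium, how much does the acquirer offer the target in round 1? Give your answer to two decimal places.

9.38

Round 3 (the acquirer proposes): the target will accept anything ≥ 0, so the acquirer offers 0 and keeps 50.
Round 2 (the target proposes): rejecting gives the acquirer an expected 0.75 × 50 = 37.5. The target offers 37.5 and keeps 50 − 37.5 = 12.5.
Round 1 (the acquirer proposes): rejecting gives the target an expected 0.75 × 12.5 = 9.375, so the acquirer offers 9.375, keeping 40.625.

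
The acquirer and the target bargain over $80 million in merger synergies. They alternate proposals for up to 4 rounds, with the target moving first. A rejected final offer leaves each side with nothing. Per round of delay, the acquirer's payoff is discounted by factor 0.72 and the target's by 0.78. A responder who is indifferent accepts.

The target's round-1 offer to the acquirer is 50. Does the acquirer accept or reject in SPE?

Accept

Round 4 (the acquirer proposes): the target will accept anything ≥ 0, so the acquirer offers 0 and keeps 80.
Round 3 (the target proposes): the acquirer can get 80 next round, worth 0.72 × 80 = 57.6 now; the target offers that and keeps 22.4.
Round 2 (the acquirer proposes): the target can get 22.4 next round, worth 0.78 × 22.4 = 17.472 now; the acquirer offers that and keeps 62.528.
So by rejecting in round 1, the acquirer gets 62.528 next round, worth 0.72 × 62.528 = 45.02016 now.
Offer 50 ≥ 45.02016, so the acquirer accepts.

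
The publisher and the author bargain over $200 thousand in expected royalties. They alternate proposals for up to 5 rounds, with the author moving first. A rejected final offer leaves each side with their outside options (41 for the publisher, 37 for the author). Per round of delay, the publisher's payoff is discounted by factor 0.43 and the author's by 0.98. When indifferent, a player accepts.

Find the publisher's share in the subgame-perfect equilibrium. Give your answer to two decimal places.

9.73

Work backward from the last round.
Round 5 (the author proposes): the publisher gets 41 if talks fail, so the author offers 41 and keeps 159.
Round 4 (the publisher proposes): the author can get 159 next round, worth 0.98 × 159 = 155.82 now, so the publisher offers 155.82, keeping 44.18.
Round 3 (the author proposes): the publisher can get 44.18 next round, worth 0.43 × 44.18 = 18.9974 now; the author offers that and keeps 181.0026.
Round 2 (the publisher proposes): the author can get 181.0026 next round, worth 0.98 × 181.0026 = 177.382548 now. The publisher offers 177.382548 and keeps 200 − 177.382548 = 22.617452.
Round 1 (the author proposes): the publisher can get 22.617452 next round, worth 0.43 × 22.617452 = 9.72550436 now; the author offers that and keeps 190.27449564.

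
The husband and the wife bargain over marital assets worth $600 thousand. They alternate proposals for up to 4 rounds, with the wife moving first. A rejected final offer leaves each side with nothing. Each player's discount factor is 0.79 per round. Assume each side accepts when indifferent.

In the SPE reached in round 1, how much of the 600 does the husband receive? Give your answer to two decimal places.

Round 4 (the husband proposes): the wife will accept anything ≥ 0, so the husband offers 0 and keeps 600.
Round 3 (the wife proposes): the husband can get 600 next round, worth 0.79 × 600 = 474 now; the wife offers that and keeps 126.
Round 2 (the husband proposes): the wife can get 126 next round, worth 0.79 × 126 = 99.54 now. The husband offers 99.54 and keeps 600 − 99.54 = 500.46.
Round 1 (the wife proposes): the husband can get 500.46 next round, worth 0.79 × 500.46 = 395.3634 now, so the wife offers 395.3634, keeping 204.6366.

395.36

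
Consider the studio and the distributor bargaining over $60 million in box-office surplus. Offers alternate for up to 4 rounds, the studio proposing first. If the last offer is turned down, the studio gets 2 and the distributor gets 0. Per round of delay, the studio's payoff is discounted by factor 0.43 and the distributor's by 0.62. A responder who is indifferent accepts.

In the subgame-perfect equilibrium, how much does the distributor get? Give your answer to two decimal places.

30.79

Round 4 (the distributor proposes): the studio gets 2 if talks fail, so the distributor offers 2 and keeps 58.
Round 3 (the studio proposes): the distributor can get 58 next round, worth 0.62 × 58 = 35.96 now, so the studio offers 35.96, keeping 24.04.
Round 2 (the distributor proposes): the studio can get 24.04 next round, worth 0.43 × 24.04 = 10.3372 now. The distributor offers 10.3372 and keeps 60 − 10.3372 = 49.6628.
Round 1 (the studio proposes): the distributor can get 49.6628 next round, worth 0.62 × 49.6628 = 30.790936 now; the studio offers that and keeps 29.209064.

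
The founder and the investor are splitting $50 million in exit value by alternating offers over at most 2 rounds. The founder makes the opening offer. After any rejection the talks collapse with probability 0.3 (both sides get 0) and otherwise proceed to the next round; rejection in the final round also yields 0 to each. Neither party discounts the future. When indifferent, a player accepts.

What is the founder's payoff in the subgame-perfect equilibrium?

Round 2 (the investor proposes): rejection yields 0 for the founder; the investor offers 0 and keeps 50.
Round 1 (the founder proposes): rejecting gives the investor an expected 0.7 × 50 = 35. The founder offers 35 and keeps 50 − 35 = 15.

15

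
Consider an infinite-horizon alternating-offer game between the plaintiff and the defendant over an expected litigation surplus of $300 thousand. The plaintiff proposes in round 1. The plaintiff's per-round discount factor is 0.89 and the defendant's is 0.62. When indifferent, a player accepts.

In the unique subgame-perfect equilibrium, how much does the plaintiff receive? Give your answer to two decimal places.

254.35

When the plaintiff proposes, the defendant accepts any offer worth at least 0.62 times what the defendant would get by proposing next round; and vice versa.
This gives x = 300 − 0.62y and y = 300 − 0.89x, where x and y are each side's share when it proposes.
Hence (1 − 0.62·0.89)x = 300(1 − 0.62), i.e. 0.4482·x = 114.
x ≈ 254.3507; the defendant's share is 300 − x ≈ 45.6493.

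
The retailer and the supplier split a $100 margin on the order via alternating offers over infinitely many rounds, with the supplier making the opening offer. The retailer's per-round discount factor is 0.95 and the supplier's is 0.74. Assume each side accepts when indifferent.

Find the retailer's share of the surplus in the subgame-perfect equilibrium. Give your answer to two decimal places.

Let x be the supplier's share when the supplier proposes and y be the retailer's share when the retailer proposes.
The retailer accepts iff offered ≥ 0.95·y, so x = 100 − 0.95y. Symmetrically y = 100 − 0.74x.
Substituting: x = 100 − 0.95(100 − 0.74x), giving x(1 − 0.74·0.95) = 100(1 − 0.95).
So x = 100 × 0.05 / 0.297 ≈ 16.8350, and the retailer receives 100 − x ≈ 83.1650.

83.16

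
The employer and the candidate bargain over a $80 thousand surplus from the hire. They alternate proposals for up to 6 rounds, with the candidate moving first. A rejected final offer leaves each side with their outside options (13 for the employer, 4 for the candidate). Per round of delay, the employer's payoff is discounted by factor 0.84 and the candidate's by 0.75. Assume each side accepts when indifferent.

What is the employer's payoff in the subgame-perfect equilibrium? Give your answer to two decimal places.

52.72

Solve by backward induction from round 6.
Round 6 (the employer proposes): the candidate gets 4 if talks fail, so the employer offers 4 and keeps 76.
Round 5 (the candidate proposes): the employer can get 76 next round, worth 0.84 × 76 = 63.84 now. The candidate offers 63.84 and keeps 80 − 63.84 = 16.16.
Round 4 (the employer proposes): the candidate can get 16.16 next round, worth 0.75 × 16.16 = 12.12 now; the employer offers that and keeps 67.88.
Round 3 (the candidate proposes): the employer can get 67.88 next round, worth 0.84 × 67.88 = 57.0192 now, so the candidate offers 57.0192, keeping 22.9808.
Round 2 (the employer proposes): the candidate can get 22.9808 next round, worth 0.75 × 22.9808 = 17.2356 now, so the employer offers 17.2356, keeping 62.7644.
Round 1 (the candidate proposes): the employer can get 62.7644 next round, worth 0.84 × 62.7644 = 52.722096 now, so the candidate offers 52.722096, keeping 27.277904.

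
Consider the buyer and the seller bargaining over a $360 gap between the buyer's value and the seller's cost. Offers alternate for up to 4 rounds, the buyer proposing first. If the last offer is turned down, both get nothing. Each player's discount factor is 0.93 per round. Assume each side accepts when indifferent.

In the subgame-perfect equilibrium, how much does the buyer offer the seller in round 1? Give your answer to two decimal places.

313.00

Round 4 (the seller proposes): rejection yields 0 for the buyer; the seller offers 0 and keeps 360.
Round 3 (the buyer proposes): the seller can get 360 next round, worth 0.93 × 360 = 334.8 now, so the buyer offers 334.8, keeping 25.2.
Round 2 (the seller proposes): the buyer can get 25.2 next round, worth 0.93 × 25.2 = 23.436 now, so the seller offers 23.436, keeping 336.564.
Round 1 (the buyer proposes): the seller can get 336.564 next round, worth 0.93 × 336.564 = 313.00452 now. The buyer offers 313.00452 and keeps 360 − 313.00452 = 46.99548.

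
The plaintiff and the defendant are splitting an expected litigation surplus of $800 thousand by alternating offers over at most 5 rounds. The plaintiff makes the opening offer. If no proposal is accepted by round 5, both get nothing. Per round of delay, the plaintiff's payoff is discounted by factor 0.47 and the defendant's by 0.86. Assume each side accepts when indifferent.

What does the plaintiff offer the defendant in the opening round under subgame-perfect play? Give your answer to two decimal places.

512.03

Round 5 (the plaintiff proposes): rejection yields 0 for the defendant; the plaintiff offers 0 and keeps 800.
Round 4 (the defendant proposes): the plaintiff can get 800 next round, worth 0.47 × 800 = 376 now; the defendant offers that and keeps 424.
Round 3 (the plaintiff proposes): the defendant can get 424 next round, worth 0.86 × 424 = 364.64 now; the plaintiff offers that and keeps 435.36.
Round 2 (the defendant proposes): the plaintiff can get 435.36 next round, worth 0.47 × 435.36 = 204.6192 now; the defendant offers that and keeps 595.3808.
Round 1 (the plaintiff proposes): the defendant can get 595.3808 next round, worth 0.86 × 595.3808 = 512.027488 now, so the plaintiff offers 512.027488, keeping 287.972512.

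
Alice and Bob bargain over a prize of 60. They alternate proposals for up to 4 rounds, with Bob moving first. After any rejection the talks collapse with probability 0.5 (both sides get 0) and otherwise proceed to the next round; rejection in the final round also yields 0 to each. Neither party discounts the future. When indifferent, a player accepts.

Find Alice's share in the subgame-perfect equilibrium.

Round 4 (Alice proposes): Bob will accept anything ≥ 0, so Alice offers 0 and keeps 60.
Round 3 (Bob proposes): rejecting gives Alice an expected 0.5 × 60 = 30, so Bob offers 30, keeping 30.
Round 2 (Alice proposes): rejecting gives Bob an expected 0.5 × 30 = 15; Alice offers that and keeps 45.
Round 1 (Bob proposes): rejecting gives Alice an expected 0.5 × 45 = 22.5, so Bob offers 22.5, keeping 37.5.

22.5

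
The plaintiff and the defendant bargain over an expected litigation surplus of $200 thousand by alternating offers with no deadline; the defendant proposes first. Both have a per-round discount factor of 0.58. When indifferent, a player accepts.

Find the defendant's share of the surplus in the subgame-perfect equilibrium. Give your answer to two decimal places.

126.58

When the defendant proposes, the plaintiff accepts any offer worth at least 0.58 times what the plaintiff would get by proposing next round; and vice versa.
This gives x = 200 − 0.58y and y = 200 − 0.58x, where x and y are each side's share when it proposes.
Hence (1 − 0.58·0.58)x = 200(1 − 0.58), i.e. 0.6636·x = 84.
x ≈ 126.5823; the plaintiff's share is 200 − x ≈ 73.4177.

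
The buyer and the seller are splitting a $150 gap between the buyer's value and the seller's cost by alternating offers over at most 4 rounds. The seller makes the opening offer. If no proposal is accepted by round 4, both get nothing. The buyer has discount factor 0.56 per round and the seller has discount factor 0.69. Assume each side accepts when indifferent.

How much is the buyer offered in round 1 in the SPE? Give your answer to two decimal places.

58.50

Round 4 (the buyer proposes): rejection yields 0 for the seller; the buyer offers 0 and keeps 150.
Round 3 (the seller proposes): the buyer can get 150 next round, worth 0.56 × 150 = 84 now; the seller offers that and keeps 66.
Round 2 (the buyer proposes): the seller can get 66 next round, worth 0.69 × 66 = 45.54 now. The buyer offers 45.54 and keeps 150 − 45.54 = 104.46.
Round 1 (the seller proposes): the buyer can get 104.46 next round, worth 0.56 × 104.46 = 58.4976 now; the seller offers that and keeps 91.5024.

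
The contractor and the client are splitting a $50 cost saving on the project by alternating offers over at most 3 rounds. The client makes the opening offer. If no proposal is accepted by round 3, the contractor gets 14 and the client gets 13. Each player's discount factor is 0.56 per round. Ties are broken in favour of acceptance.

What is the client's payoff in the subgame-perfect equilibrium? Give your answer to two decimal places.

33.29

Work backward from the last round.
Round 3 (the client proposes): the contractor gets 14 if talks fail, so the client offers 14 and keeps 36.
Round 2 (the contractor proposes): the client can get 36 next round, worth 0.56 × 36 = 20.16 now, so the contractor offers 20.16, keeping 29.84.
Round 1 (the client proposes): the contractor can get 29.84 next round, worth 0.56 × 29.84 = 16.7104 now. The client offers 16.7104 and keeps 50 − 16.7104 = 33.2896.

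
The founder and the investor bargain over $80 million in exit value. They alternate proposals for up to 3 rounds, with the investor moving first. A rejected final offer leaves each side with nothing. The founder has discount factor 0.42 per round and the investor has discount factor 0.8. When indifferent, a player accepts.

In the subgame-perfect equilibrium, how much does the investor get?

73.28

Round 3 (the investor proposes): rejection yields 0 for the founder; the investor offers 0 and keeps 80.
Round 2 (the founder proposes): the investor can get 80 next round, worth 0.8 × 80 = 64 now; the founder offers that and keeps 16.
Round 1 (the investor proposes): the founder can get 16 next round, worth 0.42 × 16 = 6.72 now; the investor offers that and keeps 73.28.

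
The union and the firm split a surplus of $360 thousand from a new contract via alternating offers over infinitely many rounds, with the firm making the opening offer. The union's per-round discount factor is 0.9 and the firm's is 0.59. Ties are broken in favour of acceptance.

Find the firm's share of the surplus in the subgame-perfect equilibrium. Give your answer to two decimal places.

In a stationary SPE each proposer offers the other exactly their discounted continuation value.
If the firm keeps x when proposing and the union keeps y when proposing, then x = 360 − 0.9y and y = 360 − 0.59x.
Solving: x = 360(1 − 0.9) / (1 − 0.59·0.9) = 36 / 0.469 ≈ 76.7591.
The union gets 360 − 76.7591 ≈ 283.2409.

76.76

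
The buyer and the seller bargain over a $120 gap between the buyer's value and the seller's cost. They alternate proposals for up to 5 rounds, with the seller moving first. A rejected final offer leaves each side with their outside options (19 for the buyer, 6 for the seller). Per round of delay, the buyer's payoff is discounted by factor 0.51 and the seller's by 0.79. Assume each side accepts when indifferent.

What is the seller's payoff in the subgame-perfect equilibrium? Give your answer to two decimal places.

Round 5 (the seller proposes): the buyer gets 19 if talks fail, so the seller offers 19 and keeps 101.
Round 4 (the buyer proposes): the seller can get 101 next round, worth 0.79 × 101 = 79.79 now. The buyer offers 79.79 and keeps 120 − 79.79 = 40.21.
Round 3 (the seller proposes): the buyer can get 40.21 next round, worth 0.51 × 40.21 = 20.5071 now; the seller offers that and keeps 99.4929.
Round 2 (the buyer proposes): the seller can get 99.4929 next round, worth 0.79 × 99.4929 = 78.599391 now; the buyer offers that and keeps 41.400609.
Round 1 (the seller proposes): the buyer can get 41.400609 next round, worth 0.51 × 41.400609 = 21.11431059 now; the seller offers that and keeps 98.88568941.

98.89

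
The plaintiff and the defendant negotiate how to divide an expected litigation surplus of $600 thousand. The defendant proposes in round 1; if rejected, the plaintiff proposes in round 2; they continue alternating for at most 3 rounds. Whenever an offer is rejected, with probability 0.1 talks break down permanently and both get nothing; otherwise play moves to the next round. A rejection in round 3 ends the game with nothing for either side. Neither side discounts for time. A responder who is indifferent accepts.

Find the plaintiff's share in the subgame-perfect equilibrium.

54

Round 3 (the defendant proposes): rejection yields 0 for the plaintiff; the defendant offers 0 and keeps 600.
Round 2 (the plaintiff proposes): rejecting gives the defendant an expected 0.9 × 600 = 540, so the plaintiff offers 540, keeping 60.
Round 1 (the defendant proposes): rejecting gives the plaintiff an expected 0.9 × 60 = 54; the defendant offers that and keeps 546.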